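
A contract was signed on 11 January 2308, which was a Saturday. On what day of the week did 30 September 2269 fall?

Thursday

Count forward from the earlier date (September 30, 2269) to the later (January 11, 2308):
From September 30, 2269 to September 30, 2307: 38 years, of which 8 contain a Feb 29 — 30×365 + 8×366 = 13878 days.
(2300 is not a leap year (divisible by 100 but not 400).)
September 2307: 30 − 30 = 0 days remain.
Then October (31), November (30), December (31): 31 + 30 + 31 = 92 days.
January 1–11, 2308: 11 days.
Residual: 103 days.
Total: 13981 days.
13981 mod 7 = 2, so 2 days before Saturday is Thursday.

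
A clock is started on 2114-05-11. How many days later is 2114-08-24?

May 2114: 31 − 11 = 20 days remain.
Then June (30), July (31): 30 + 31 = 61 days.
August 1–24, 2114: 24 days.
Total: 20 + 61 + 24 = 105 days.

105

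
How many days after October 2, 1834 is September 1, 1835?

334

October 1834: 31 − 2 = 29 days remain.
Then 10 full months totalling 304 days.
September 1, 1835: 1 day.
Residual: 334 days.
Total: 334 days.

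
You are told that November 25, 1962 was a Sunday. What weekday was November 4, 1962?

Count forward from the earlier date (November 4, 1962) to the later (November 25, 1962):
Within November 1962: 25 − 4 = 21 days.
21 is a multiple of 7, so November 4, 1962 falls on the same weekday: Sunday.

Sunday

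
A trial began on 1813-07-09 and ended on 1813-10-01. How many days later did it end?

July 1813: 31 − 9 = 22 days remain.
Then August (31), September (30): 31 + 30 = 61 days.
October 1, 1813: 1 day.
Total: 22 + 61 + 1 = 84 days.

84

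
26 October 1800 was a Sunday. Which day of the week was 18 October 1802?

Day-of-year of October 26, 1800: 299.
Day-of-year of October 18, 1802: 291.
1800 has 365 days, so 365 − 299 = 66 days remain in 1800.
Full years: 1801: 365. Sum = 365.
Total: 66 + 365 + 291 = 722 days.
722 mod 7 = 1, so 1 day after Sunday is Monday.

Monday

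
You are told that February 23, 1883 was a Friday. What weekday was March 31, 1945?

Saturday

From February 23, 1883 to February 23, 1945: 62 years, of which 15 contain a Feb 29 — 47×365 + 15×366 = 22645 days.
(1900 is not a leap year (divisible by 100 but not 400).)
February 1945: 28 − 23 = 5 days remain (1945 is not a leap year, so February has 28 days).
March 1–31, 1945: 31 days.
Residual: 36 days.
Total: 22681 days.
22681 mod 7 = 1, so 1 day after Friday is Saturday.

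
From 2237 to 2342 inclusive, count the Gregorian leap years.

Years divisible by 4: 2240, 2244, …, 2340 — 26 in all.
Of these, 2300 is divisible by 100 but not 400, so not leap.
Leap years: 26 − 1 = 25.

25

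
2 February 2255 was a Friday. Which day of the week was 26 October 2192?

Friday

Count forward from the earlier date (October 26, 2192) to the later (February 2, 2255):
Day-of-year of October 26, 2192: 300.
Day-of-year of February 2, 2255: 33.
2192 has 366 days, so 366 − 300 = 66 days remain in 2192.
Full years 2193–2254: 48 common + 14 leap = 48×365 + 14×366 = 22644 days.
Total: 66 + 22644 + 33 = 22743 days.
22743 is a multiple of 7, so 26 October 2192 falls on the same weekday: Friday.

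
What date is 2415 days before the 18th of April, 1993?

the 7th of September, 1986

Count 2415 days before April 18, 1993:
September 7, 1986 → September 7, 1987: 365 days.
September 7, 1987 → September 7, 1988: 366 days (1988 is a leap year).
September 7, 1988 → September 7, 1989: 365 days.
September 7, 1989 → September 7, 1990: 365 days.
September 7, 1990 → September 7, 1991: 365 days.
September 7, 1991 → September 7, 1992: 366 days (1992 is a leap year).
September 1992: 30 − 7 = 23 days remain.
Then October (31), November (30), December (31), January (31), February 1993 (28), March (31): 31 + 30 + 31 + 31 + 28 + 31 = 182 days.
April 1–18, 1993: 18 days.
Residual: 223 days.
Total: 2415 days.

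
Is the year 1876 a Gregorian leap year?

1876 is a leap year.

Yes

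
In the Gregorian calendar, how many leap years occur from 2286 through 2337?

Years divisible by 4: 2288, 2292, …, 2336 — 13 in all.
Of these, 2300 is divisible by 100 but not 400, so not leap.
Leap years: 13 − 1 = 12.

12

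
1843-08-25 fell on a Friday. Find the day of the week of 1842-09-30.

Count forward from the earlier date (September 30, 1842) to the later (August 25, 1843):
September 1842: 30 − 30 = 0 days remain.
Then 10 full months totalling 304 days.
August 1–25, 1843: 25 days.
Total: 0 + 304 + 25 = 329 days.
329 is a multiple of 7, so 1842-09-30 falls on the same weekday: Friday.

Friday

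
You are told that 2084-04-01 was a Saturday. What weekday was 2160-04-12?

Saturday

Day-of-year of April 1, 2084: 92.
Day-of-year of April 12, 2160: 103.
2084 has 366 days, so 366 − 92 = 274 days remain in 2084.
Full years 2085–2159: 58 common + 17 leap = 58×365 + 17×366 = 27392 days.
Total: 274 + 27392 + 103 = 27769 days.
27769 is a multiple of 7, so 2160-04-12 falls on the same weekday: Saturday.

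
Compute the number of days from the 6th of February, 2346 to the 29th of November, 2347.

February 2346: 28 − 6 = 22 days remain (2346 is not a leap year, so February has 28 days).
Then 20 full months totalling 610 days.
November 1–29, 2347: 29 days.
Total: 22 + 610 + 29 = 661 days.

661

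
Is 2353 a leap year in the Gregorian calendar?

No

2353 is not a leap year.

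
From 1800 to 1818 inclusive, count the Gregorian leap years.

Years divisible by 4 in [1800, 1818]: 1800, 1804, 1808, 1812, 1816.
Of these, 1800 is divisible by 100 but not 400, so not leap.
Leap years: 5 − 1 = 4.

4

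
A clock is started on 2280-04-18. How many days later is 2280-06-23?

66

April 2280: 30 − 18 = 12 days remain.
Then May (31): 31 days.
June 1–23, 2280: 23 days.
Total: 12 + 31 + 23 = 66 days.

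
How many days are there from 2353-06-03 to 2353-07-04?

June 2353: 30 − 3 = 27 days remain.
July 1–4, 2353: 4 days.
Total: 27 + 4 = 31 days.

31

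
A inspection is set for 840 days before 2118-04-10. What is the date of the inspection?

2115-12-22

Count 840 days before April 10, 2118:
Day-of-year of December 22, 2115: 356.
Day-of-year of April 10, 2118: 100.
2115 has 365 days, so 365 − 356 = 9 days remain in 2115.
Full years: 2116: 366; 2117: 365. Sum = 731.
Total: 9 + 731 + 100 = 840 days.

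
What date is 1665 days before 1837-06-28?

1832-12-06

Count 1665 days before June 28, 1837:
December 6, 1832 → December 6, 1833: 365 days.
December 6, 1833 → December 6, 1834: 365 days.
December 6, 1834 → December 6, 1835: 365 days.
December 6, 1835 → December 6, 1836: 366 days (1836 is a leap year).
December 1836: 31 − 6 = 25 days remain.
Then January (31), February 1837 (28), March (31), April (30), May (31): 31 + 28 + 31 + 30 + 31 = 151 days.
June 1–28, 1837: 28 days.
Residual: 204 days.
Total: 1665 days.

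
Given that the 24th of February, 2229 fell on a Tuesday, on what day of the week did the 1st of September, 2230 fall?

Wednesday

February 2229: 28 − 24 = 4 days remain (2229 is not a leap year, so February has 28 days).
Then 18 full months totalling 549 days.
September 1, 2230: 1 day.
Total: 4 + 549 + 1 = 554 days.
554 mod 7 = 1, so 1 day after Tuesday is Wednesday.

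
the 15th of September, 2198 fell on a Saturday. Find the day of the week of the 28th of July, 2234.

Day-of-year of September 15, 2198: 258.
Day-of-year of July 28, 2234: 209.
2198 has 365 days, so 365 − 258 = 107 days remain in 2198.
Full years 2199–2233: 27 common + 8 leap = 27×365 + 8×366 = 12783 days.
Total: 107 + 12783 + 209 = 13099 days.
13099 mod 7 = 2, so 2 days after Saturday is Monday.

Monday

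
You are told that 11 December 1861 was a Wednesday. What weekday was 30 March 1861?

Saturday

Count forward from the earlier date (March 30, 1861) to the later (December 11, 1861):
March 1861: 31 − 30 = 1 day remains.
Then April (30), May (31), June (30), July (31), August (31), September (30), October (31), November (30): 30 + 31 + 30 + 31 + 31 + 30 + 31 + 30 = 244 days.
December 1–11, 1861: 11 days.
Total: 1 + 244 + 11 = 256 days.
256 mod 7 = 4, so 4 days before Wednesday is Saturday.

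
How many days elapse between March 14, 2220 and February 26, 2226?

Day-of-year of March 14, 2220: 74.
Day-of-year of February 26, 2226: 57.
2220 has 366 days, so 366 − 74 = 292 days remain in 2220.
Full years: 2221: 365; 2222: 365; 2223: 365; 2224: 366; 2225: 365. Sum = 1826.
Total: 292 + 1826 + 57 = 2175 days.

2175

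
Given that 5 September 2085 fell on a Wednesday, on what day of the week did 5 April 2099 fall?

From September 5, 2085 to September 5, 2098: 13 years, of which 3 contain a Feb 29 — 10×365 + 3×366 = 4748 days.
September 2098: 30 − 5 = 25 days remain.
Then October (31), November (30), December (31), January (31), February 2099 (28), March (31): 31 + 30 + 31 + 31 + 28 + 31 = 182 days.
April 1–5, 2099: 5 days.
Residual: 212 days.
Total: 4960 days.
4960 mod 7 = 4, so 4 days after Wednesday is Sunday.

Sunday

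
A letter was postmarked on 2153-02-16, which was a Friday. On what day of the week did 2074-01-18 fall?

Count forward from the earlier date (January 18, 2074) to the later (February 16, 2153):
Day-of-year of January 18, 2074: 18.
Day-of-year of February 16, 2153: 47.
2074 has 365 days, so 365 − 18 = 347 days remain in 2074.
Full years 2075–2152: 59 common + 19 leap = 59×365 + 19×366 = 28489 days.
Total: 347 + 28489 + 47 = 28883 days.
28883 mod 7 = 1, so 1 day before Friday is Thursday.

Thursday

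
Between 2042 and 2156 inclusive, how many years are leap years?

28

Years divisible by 4: 2044, 2048, …, 2156 — 29 in all.
Of these, 2100 is divisible by 100 but not 400, so not leap.
Leap years: 29 − 1 = 28.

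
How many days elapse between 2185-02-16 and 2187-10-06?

Day-of-year of February 16, 2185: 47.
Day-of-year of October 6, 2187: 279.
2185 has 365 days, so 365 − 47 = 318 days remain in 2185.
Full years: 2186: 365. Sum = 365.
Total: 318 + 365 + 279 = 962 days.

962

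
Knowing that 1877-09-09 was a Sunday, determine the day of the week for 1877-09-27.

Within September 1877: 27 − 9 = 18 days.
18 mod 7 = 4, so 4 days after Sunday is Thursday.

Thursday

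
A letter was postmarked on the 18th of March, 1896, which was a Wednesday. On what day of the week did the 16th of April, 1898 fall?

March 18, 1896 → March 18, 1897: 365 days.
March 18, 1897 → March 18, 1898: 365 days.
March 1898: 31 − 18 = 13 days remain.
April 1–16, 1898: 16 days.
Residual: 29 days.
Total: 759 days.
759 mod 7 = 3, so 3 days after Wednesday is Saturday.

Saturday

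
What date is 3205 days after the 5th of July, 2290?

the 14th of April, 2299

Count 3205 days after July 5, 2290:
Day-of-year of July 5, 2290: 186.
Day-of-year of April 14, 2299: 104.
2290 has 365 days, so 365 − 186 = 179 days remain in 2290.
Full years 2291–2298: 6 common + 2 leap = 6×365 + 2×366 = 2922 days.
Total: 179 + 2922 + 104 = 3205 days.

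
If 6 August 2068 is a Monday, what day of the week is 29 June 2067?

Count forward from the earlier date (June 29, 2067) to the later (August 6, 2068):
June 29, 2067 → June 29, 2068: 366 days (2068 is a leap year).
June 2068: 30 − 29 = 1 day remains.
Then July (31): 31 days.
August 1–6, 2068: 6 days.
Residual: 38 days.
Total: 404 days.
404 mod 7 = 5, so 5 days before Monday is Wednesday.

Wednesday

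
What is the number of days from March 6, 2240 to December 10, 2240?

279

March 2240: 31 − 6 = 25 days remain.
Then April (30), May (31), June (30), July (31), August (31), September (30), October (31), November (30): 30 + 31 + 30 + 31 + 31 + 30 + 31 + 30 = 244 days.
December 1–10, 2240: 10 days.
Total: 25 + 244 + 10 = 279 days.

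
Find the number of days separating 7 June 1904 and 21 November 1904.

167

June 1904: 30 − 7 = 23 days remain.
Then July (31), August (31), September (30), October (31): 31 + 31 + 30 + 31 = 123 days.
November 1–21, 1904: 21 days.
Total: 23 + 123 + 21 = 167 days.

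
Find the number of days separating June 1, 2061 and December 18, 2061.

200

June 2061: 30 − 1 = 29 days remain.
Then July (31), August (31), September (30), October (31), November (30): 31 + 31 + 30 + 31 + 30 = 153 days.
December 1–18, 2061: 18 days.
Total: 29 + 153 + 18 = 200 days.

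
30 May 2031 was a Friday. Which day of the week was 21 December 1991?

Count forward from the earlier date (December 21, 1991) to the later (May 30, 2031):
From December 21, 1991 to December 21, 2030: 39 years, of which 10 contain a Feb 29 — 29×365 + 10×366 = 14245 days.
(2000 is a leap year (divisible by 400).)
December 2030: 31 − 21 = 10 days remain.
Then January (31), February 2031 (28), March (31), April (30): 31 + 28 + 31 + 30 = 120 days.
May 1–30, 2031: 30 days.
Residual: 160 days.
Total: 14405 days.
14405 mod 7 = 6, so 6 days before Friday is Saturday.

Saturday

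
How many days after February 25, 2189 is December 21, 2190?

664

February 2189: 28 − 25 = 3 days remain (2189 is not a leap year, so February has 28 days).
Then 21 full months totalling 640 days.
December 1–21, 2190: 21 days.
Total: 3 + 640 + 21 = 664 days.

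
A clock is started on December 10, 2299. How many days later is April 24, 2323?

Day-of-year of December 10, 2299: 344.
Day-of-year of April 24, 2323: 114.
2299 has 365 days, so 365 − 344 = 21 days remain in 2299.
Full years 2300–2322: 18 common + 5 leap = 18×365 + 5×366 = 8400 days.
Total: 21 + 8400 + 114 = 8535 days.

8535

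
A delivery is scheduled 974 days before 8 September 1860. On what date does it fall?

8 January 1858

Count 974 days before September 8, 1860:
Day-of-year of January 8, 1858: 8.
Day-of-year of September 8, 1860: 252.
1858 has 365 days, so 365 − 8 = 357 days remain in 1858.
Full years: 1859: 365. Sum = 365.
Total: 357 + 365 + 252 = 974 days.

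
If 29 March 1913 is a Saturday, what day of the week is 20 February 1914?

March 1913: 31 − 29 = 2 days remain.
Then 10 full months totalling 306 days.
February 1–20, 1914: 20 days (1914 is not a leap year).
Total: 2 + 306 + 20 = 328 days.
328 mod 7 = 6, so 6 days after Saturday is Friday.

Friday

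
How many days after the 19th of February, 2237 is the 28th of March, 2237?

37

February 2237: 28 − 19 = 9 days remain (2237 is not a leap year, so February has 28 days).
March 1–28, 2237: 28 days.
Total: 9 + 28 = 37 days.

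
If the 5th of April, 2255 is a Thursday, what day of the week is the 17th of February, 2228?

Sunday

Count forward from the earlier date (February 17, 2228) to the later (April 5, 2255):
Day-of-year of February 17, 2228: 48.
Day-of-year of April 5, 2255: 95.
2228 has 366 days, so 366 − 48 = 318 days remain in 2228.
Full years 2229–2254: 20 common + 6 leap = 20×365 + 6×366 = 9496 days.
Total: 318 + 9496 + 95 = 9909 days.
9909 mod 7 = 4, so 4 days before Thursday is Sunday.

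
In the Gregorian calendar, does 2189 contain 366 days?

No

2189 is not a leap year.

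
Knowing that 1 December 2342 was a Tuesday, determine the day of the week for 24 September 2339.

Sunday

Count forward from the earlier date (September 24, 2339) to the later (December 1, 2342):
Day-of-year of September 24, 2339: 267.
Day-of-year of December 1, 2342: 335.
2339 has 365 days, so 365 − 267 = 98 days remain in 2339.
Full years: 2340: 366; 2341: 365. Sum = 731.
Total: 98 + 731 + 335 = 1164 days.
1164 mod 7 = 2, so 2 days before Tuesday is Sunday.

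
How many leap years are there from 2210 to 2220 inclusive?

Years divisible by 4 in [2210, 2220]: 2212, 2216, 2220.
No century exceptions apply. Count: 3.

3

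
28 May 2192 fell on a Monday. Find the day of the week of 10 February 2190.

Wednesday

Count forward from the earlier date (February 10, 2190) to the later (May 28, 2192):
February 2190: 28 − 10 = 18 days remain (2190 is not a leap year, so February has 28 days).
Then 26 full months totalling 792 days.
May 1–28, 2192: 28 days.
Total: 18 + 792 + 28 = 838 days.
838 mod 7 = 5, so 5 days before Monday is Wednesday.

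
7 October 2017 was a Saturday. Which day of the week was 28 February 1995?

Count forward from the earlier date (February 28, 1995) to the later (October 7, 2017):
Day-of-year of February 28, 1995: 59.
Day-of-year of October 7, 2017: 280.
1995 has 365 days, so 365 − 59 = 306 days remain in 1995.
Full years 1996–2016: 15 common + 6 leap = 15×365 + 6×366 = 7671 days.
Total: 306 + 7671 + 280 = 8257 days.
8257 mod 7 = 4, so 4 days before Saturday is Tuesday.

Tuesday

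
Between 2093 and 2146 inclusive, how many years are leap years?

12

Years divisible by 4: 2096, 2100, …, 2144 — 13 in all.
Of these, 2100 is divisible by 100 but not 400, so not leap.
Leap years: 13 − 1 = 12.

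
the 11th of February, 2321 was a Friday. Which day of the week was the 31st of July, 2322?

Monday

Day-of-year of February 11, 2321: 42.
Day-of-year of July 31, 2322: 212.
2321 has 365 days, so 365 − 42 = 323 days remain in 2321.
Total: 323 + 212 = 535 days.
535 mod 7 = 3, so 3 days after Friday is Monday.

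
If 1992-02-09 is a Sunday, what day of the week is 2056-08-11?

Day-of-year of February 9, 1992: 40.
Day-of-year of August 11, 2056: 224.
1992 has 366 days, so 366 − 40 = 326 days remain in 1992.
Full years 1993–2055: 48 common + 15 leap = 48×365 + 15×366 = 23010 days.
Total: 326 + 23010 + 224 = 23560 days.
23560 mod 7 = 5, so 5 days after Sunday is Friday.

Friday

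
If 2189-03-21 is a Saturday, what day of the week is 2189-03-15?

Count forward from the earlier date (March 15, 2189) to the later (March 21, 2189):
Within March 2189: 21 − 15 = 6 days.
6 mod 7 = 6, so 6 days before Saturday is Sunday.

Sunday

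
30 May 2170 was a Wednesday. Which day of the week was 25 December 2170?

May 2170: 31 − 30 = 1 day remains.
Then June (30), July (31), August (31), September (30), October (31), November (30): 30 + 31 + 31 + 30 + 31 + 30 = 183 days.
December 1–25, 2170: 25 days.
Total: 1 + 183 + 25 = 209 days.
209 mod 7 = 6, so 6 days after Wednesday is Tuesday.

Tuesday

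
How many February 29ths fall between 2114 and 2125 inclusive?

Years divisible by 4 in [2114, 2125]: 2116, 2120, 2124.
No century exceptions apply. Count: 3.

3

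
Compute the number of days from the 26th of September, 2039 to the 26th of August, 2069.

10927

Day-of-year of September 26, 2039: 269.
Day-of-year of August 26, 2069: 238.
2039 has 365 days, so 365 − 269 = 96 days remain in 2039.
Full years 2040–2068: 21 common + 8 leap = 21×365 + 8×366 = 10593 days.
Total: 96 + 10593 + 238 = 10927 days.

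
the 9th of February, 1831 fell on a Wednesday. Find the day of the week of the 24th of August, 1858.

Tuesday

From February 9, 1831 to February 9, 1858: 27 years, of which 7 contain a Feb 29 — 20×365 + 7×366 = 9862 days.
February 1858: 28 − 9 = 19 days remain (1858 is not a leap year, so February has 28 days).
Then March (31), April (30), May (31), June (30), July (31): 31 + 30 + 31 + 30 + 31 = 153 days.
August 1–24, 1858: 24 days.
Residual: 196 days.
Total: 10058 days.
10058 mod 7 = 6, so 6 days after Wednesday is Tuesday.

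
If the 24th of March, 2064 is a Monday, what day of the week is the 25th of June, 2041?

Count forward from the earlier date (June 25, 2041) to the later (March 24, 2064):
Day-of-year of June 25, 2041: 176.
Day-of-year of March 24, 2064: 84.
2041 has 365 days, so 365 − 176 = 189 days remain in 2041.
Full years 2042–2063: 17 common + 5 leap = 17×365 + 5×366 = 8035 days.
Total: 189 + 8035 + 84 = 8308 days.
8308 mod 7 = 6, so 6 days before Monday is Tuesday.

Tuesday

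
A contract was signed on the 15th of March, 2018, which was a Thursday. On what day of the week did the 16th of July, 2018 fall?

Monday

March 2018: 31 − 15 = 16 days remain.
Then April (30), May (31), June (30): 30 + 31 + 30 = 91 days.
July 1–16, 2018: 16 days.
Total: 16 + 91 + 16 = 123 days.
123 mod 7 = 4, so 4 days after Thursday is Monday.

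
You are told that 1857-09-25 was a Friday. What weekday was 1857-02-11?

Wednesday

Count forward from the earlier date (February 11, 1857) to the later (September 25, 1857):
February 1857: 28 − 11 = 17 days remain (1857 is not a leap year, so February has 28 days).
Then March (31), April (30), May (31), June (30), July (31), August (31): 31 + 30 + 31 + 30 + 31 + 31 = 184 days.
September 1–25, 1857: 25 days.
Total: 17 + 184 + 25 = 226 days.
226 mod 7 = 2, so 2 days before Friday is Wednesday.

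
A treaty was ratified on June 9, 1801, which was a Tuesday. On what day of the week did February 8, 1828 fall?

Friday

Day-of-year of June 9, 1801: 160.
Day-of-year of February 8, 1828: 39.
1801 has 365 days, so 365 − 160 = 205 days remain in 1801.
Full years 1802–1827: 20 common + 6 leap = 20×365 + 6×366 = 9496 days.
Total: 205 + 9496 + 39 = 9740 days.
9740 mod 7 = 3, so 3 days after Tuesday is Friday.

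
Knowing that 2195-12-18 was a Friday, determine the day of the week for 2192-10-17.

Count forward from the earlier date (October 17, 2192) to the later (December 18, 2195):
October 17, 2192 → October 17, 2193: 365 days.
October 17, 2193 → October 17, 2194: 365 days.
October 17, 2194 → October 17, 2195: 365 days.
October 2195: 31 − 17 = 14 days remain.
Then November (30): 30 days.
December 1–18, 2195: 18 days.
Residual: 62 days.
Total: 1157 days.
1157 mod 7 = 2, so 2 days before Friday is Wednesday.

Wednesday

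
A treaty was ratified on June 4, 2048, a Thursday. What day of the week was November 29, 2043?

Sunday

Count forward from the earlier date (November 29, 2043) to the later (June 4, 2048):
November 29, 2043 → November 29, 2044: 366 days (2044 is a leap year).
November 29, 2044 → November 29, 2045: 365 days.
November 29, 2045 → November 29, 2046: 365 days.
November 29, 2046 → November 29, 2047: 365 days.
November 2047: 30 − 29 = 1 day remains.
Then December (31), January (31), February 2048 (29), March (31), April (30), May (31): 31 + 31 + 29 + 31 + 30 + 31 = 183 days.
June 1–4, 2048: 4 days.
Residual: 188 days.
Total: 1649 days.
1649 mod 7 = 4, so 4 days before Thursday is Sunday.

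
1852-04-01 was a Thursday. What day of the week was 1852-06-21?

Monday

April 1852: 30 − 1 = 29 days remain.
Then May (31): 31 days.
June 1–21, 1852: 21 days.
Total: 29 + 31 + 21 = 81 days.
81 mod 7 = 4, so 4 days after Thursday is Monday.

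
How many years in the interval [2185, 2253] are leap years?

16

Years divisible by 4: 2188, 2192, …, 2252 — 17 in all.
Of these, 2200 is divisible by 100 but not 400, so not leap.
Leap years: 17 − 1 = 16.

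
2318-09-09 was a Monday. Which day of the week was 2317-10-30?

Tuesday

Count forward from the earlier date (October 30, 2317) to the later (September 9, 2318):
Day-of-year of October 30, 2317: 303.
Day-of-year of September 9, 2318: 252.
2317 has 365 days, so 365 − 303 = 62 days remain in 2317.
Total: 62 + 252 = 314 days.
314 mod 7 = 6, so 6 days before Monday is Tuesday.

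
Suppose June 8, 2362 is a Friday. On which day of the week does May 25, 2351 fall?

Count forward from the earlier date (May 25, 2351) to the later (June 8, 2362):
From May 25, 2351 to May 25, 2362: 11 years, of which 3 contain a Feb 29 — 8×365 + 3×366 = 4018 days.
May 2362: 31 − 25 = 6 days remain.
June 1–8, 2362: 8 days.
Residual: 14 days.
Total: 4032 days.
4032 is a multiple of 7, so May 25, 2351 falls on the same weekday: Friday.

Friday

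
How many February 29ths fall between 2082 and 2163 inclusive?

Years divisible by 4: 2084, 2088, …, 2160 — 20 in all.
Of these, 2100 is divisible by 100 but not 400, so not leap.
Leap years: 20 − 1 = 19.

19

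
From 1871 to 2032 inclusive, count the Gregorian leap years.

Years divisible by 4: 1872, 1876, …, 2032 — 41 in all.
Of these, 1900 is divisible by 100 but not 400, so not leap.
2000 is divisible by 400, so still leap.
Leap years: 41 − 1 = 40.

40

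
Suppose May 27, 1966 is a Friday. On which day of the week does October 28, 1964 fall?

Wednesday

Count forward from the earlier date (October 28, 1964) to the later (May 27, 1966):
October 1964: 31 − 28 = 3 days remain.
Then 18 full months totalling 546 days.
May 1–27, 1966: 27 days.
Total: 3 + 546 + 27 = 576 days.
576 mod 7 = 2, so 2 days before Friday is Wednesday.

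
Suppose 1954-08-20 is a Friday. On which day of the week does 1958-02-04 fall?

Tuesday

August 20, 1954 → August 20, 1955: 365 days.
August 20, 1955 → August 20, 1956: 366 days (1956 is a leap year).
August 20, 1956 → August 20, 1957: 365 days.
August 1957: 31 − 20 = 11 days remain.
Then September (30), October (31), November (30), December (31), January (31): 30 + 31 + 30 + 31 + 31 = 153 days.
February 1–4, 1958: 4 days (1958 is not a leap year).
Residual: 168 days.
Total: 1264 days.
1264 mod 7 = 4, so 4 days after Friday is Tuesday.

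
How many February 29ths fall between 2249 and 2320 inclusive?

Years divisible by 4: 2252, 2256, …, 2320 — 18 in all.
Of these, 2300 is divisible by 100 but not 400, so not leap.
Leap years: 18 − 1 = 17.

17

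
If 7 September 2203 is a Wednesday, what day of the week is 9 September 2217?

From September 7, 2203 to September 7, 2217: 14 years, of which 4 contain a Feb 29 — 10×365 + 4×366 = 5114 days.
Within September 2217: 9 − 7 = 2 days.
Total: 5116 days.
5116 mod 7 = 6, so 6 days after Wednesday is Tuesday.

Tuesday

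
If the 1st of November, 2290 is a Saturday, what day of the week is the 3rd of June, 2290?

Count forward from the earlier date (June 3, 2290) to the later (November 1, 2290):
June 2290: 30 − 3 = 27 days remain.
Then July (31), August (31), September (30), October (31): 31 + 31 + 30 + 31 = 123 days.
November 1, 2290: 1 day.
Total: 27 + 123 + 1 = 151 days.
151 mod 7 = 4, so 4 days before Saturday is Tuesday.

Tuesday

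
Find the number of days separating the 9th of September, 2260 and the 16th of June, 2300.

14524

Day-of-year of September 9, 2260: 253.
Day-of-year of June 16, 2300: 167.
2260 has 366 days, so 366 − 253 = 113 days remain in 2260.
Full years 2261–2299: 30 common + 9 leap = 30×365 + 9×366 = 14244 days.
Total: 113 + 14244 + 167 = 14524 days.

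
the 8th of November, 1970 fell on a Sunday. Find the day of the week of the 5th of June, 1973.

Day-of-year of November 8, 1970: 312.
Day-of-year of June 5, 1973: 156.
1970 has 365 days, so 365 − 312 = 53 days remain in 1970.
Full years: 1971: 365; 1972: 366. Sum = 731.
Total: 53 + 731 + 156 = 940 days.
940 mod 7 = 2, so 2 days after Sunday is Tuesday.

Tuesday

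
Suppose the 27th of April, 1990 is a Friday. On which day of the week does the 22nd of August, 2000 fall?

From April 27, 1990 to April 27, 2000: 10 years, of which 3 contain a Feb 29 — 7×365 + 3×366 = 3653 days.
(2000 is a leap year (divisible by 400).)
April 2000: 30 − 27 = 3 days remain.
Then May (31), June (30), July (31): 31 + 30 + 31 = 92 days.
August 1–22, 2000: 22 days.
Residual: 117 days.
Total: 3770 days.
3770 mod 7 = 4, so 4 days after Friday is Tuesday.

Tuesday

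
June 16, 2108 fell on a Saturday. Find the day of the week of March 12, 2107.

Count forward from the earlier date (March 12, 2107) to the later (June 16, 2108):
Day-of-year of March 12, 2107: 71.
Day-of-year of June 16, 2108: 168.
2107 has 365 days, so 365 − 71 = 294 days remain in 2107.
Total: 294 + 168 = 462 days.
462 is a multiple of 7, so March 12, 2107 falls on the same weekday: Saturday.

Saturday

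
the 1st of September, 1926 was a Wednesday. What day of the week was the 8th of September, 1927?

Thursday

September 1926: 30 − 1 = 29 days remain.
Then 11 full months totalling 335 days.
September 1–8, 1927: 8 days.
Total: 29 + 335 + 8 = 372 days.
372 mod 7 = 1, so 1 day after Wednesday is Thursday.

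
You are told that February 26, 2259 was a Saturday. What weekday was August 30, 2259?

Tuesday

February 2259: 28 − 26 = 2 days remain (2259 is not a leap year, so February has 28 days).
Then March (31), April (30), May (31), June (30), July (31): 31 + 30 + 31 + 30 + 31 = 153 days.
August 1–30, 2259: 30 days.
Total: 2 + 153 + 30 = 185 days.
185 mod 7 = 3, so 3 days after Saturday is Tuesday.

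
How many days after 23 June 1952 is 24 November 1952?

154

June 1952: 30 − 23 = 7 days remain.
Then July (31), August (31), September (30), October (31): 31 + 31 + 30 + 31 = 123 days.
November 1–24, 1952: 24 days.
Total: 7 + 123 + 24 = 154 days.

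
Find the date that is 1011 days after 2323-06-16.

2326-03-23

Count 1011 days after June 16, 2323:
June 16, 2323 → June 16, 2324: 366 days (2324 is a leap year).
June 16, 2324 → June 16, 2325: 365 days.
June 2325: 30 − 16 = 14 days remain.
Then July (31), August (31), September (30), October (31), November (30), December (31), January (31), February 2326 (28): 31 + 31 + 30 + 31 + 30 + 31 + 31 + 28 = 243 days.
March 1–23, 2326: 23 days.
Residual: 280 days.
Total: 1011 days.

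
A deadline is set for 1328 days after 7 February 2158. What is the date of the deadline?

27 September 2161

Count 1328 days after February 7, 2158:
February 7, 2158 → February 7, 2159: 365 days.
February 7, 2159 → February 7, 2160: 365 days.
February 7, 2160 → February 7, 2161: 366 days (2160 is a leap year).
February 2161: 28 − 7 = 21 days remain (2161 is not a leap year, so February has 28 days).
Then March (31), April (30), May (31), June (30), July (31), August (31): 31 + 30 + 31 + 30 + 31 + 31 = 184 days.
September 1–27, 2161: 27 days.
Residual: 232 days.
Total: 1328 days.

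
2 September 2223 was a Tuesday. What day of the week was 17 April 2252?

From September 2, 2223 to September 2, 2251: 28 years, of which 7 contain a Feb 29 — 21×365 + 7×366 = 10227 days.
September 2251: 30 − 2 = 28 days remain.
Then October (31), November (30), December (31), January (31), February 2252 (29), March (31): 31 + 30 + 31 + 31 + 29 + 31 = 183 days.
April 1–17, 2252: 17 days.
Residual: 228 days.
Total: 10455 days.
10455 mod 7 = 4, so 4 days after Tuesday is Saturday.

Saturday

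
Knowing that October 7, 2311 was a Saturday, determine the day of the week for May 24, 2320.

Monday

Day-of-year of October 7, 2311: 280.
Day-of-year of May 24, 2320: 145.
2311 has 365 days, so 365 − 280 = 85 days remain in 2311.
Full years 2312–2319: 6 common + 2 leap = 6×365 + 2×366 = 2922 days.
Total: 85 + 2922 + 145 = 3152 days.
3152 mod 7 = 2, so 2 days after Saturday is Monday.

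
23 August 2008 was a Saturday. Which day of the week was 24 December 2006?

Count forward from the earlier date (December 24, 2006) to the later (August 23, 2008):
December 2006: 31 − 24 = 7 days remain.
Then 19 full months totalling 578 days.
August 1–23, 2008: 23 days.
Total: 7 + 578 + 23 = 608 days.
608 mod 7 = 6, so 6 days before Saturday is Sunday.

Sunday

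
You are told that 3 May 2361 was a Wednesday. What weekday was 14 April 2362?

May 2361: 31 − 3 = 28 days remain.
Then 10 full months totalling 304 days.
April 1–14, 2362: 14 days.
Residual: 346 days.
Total: 346 days.
346 mod 7 = 3, so 3 days after Wednesday is Saturday.

Saturday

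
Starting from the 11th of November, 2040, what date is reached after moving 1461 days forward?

the 11th of November, 2044

Count 1461 days after November 11, 2040:
November 11, 2040 → November 11, 2041: 365 days.
November 11, 2041 → November 11, 2042: 365 days.
November 11, 2042 → November 11, 2043: 365 days.
November 11, 2043 → November 11, 2044: 366 days (2044 is a leap year).
Total: 1461 days.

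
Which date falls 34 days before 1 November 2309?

28 September 2309

Count 34 days before November 1, 2309:
September 2309: 30 − 28 = 2 days remain.
Then October (31): 31 days.
November 1, 2309: 1 day.
Total: 2 + 31 + 1 = 34 days.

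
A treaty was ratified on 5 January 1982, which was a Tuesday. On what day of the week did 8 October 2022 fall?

Saturday

From January 5, 1982 to January 5, 2022: 40 years, of which 10 contain a Feb 29 — 30×365 + 10×366 = 14610 days.
(2000 is a leap year (divisible by 400).)
January 2022: 31 − 5 = 26 days remain.
Then February 2022 (28), March (31), April (30), May (31), June (30), July (31), August (31), September (30): 28 + 31 + 30 + 31 + 30 + 31 + 31 + 30 = 242 days.
October 1–8, 2022: 8 days.
Residual: 276 days.
Total: 14886 days.
14886 mod 7 = 4, so 4 days after Tuesday is Saturday.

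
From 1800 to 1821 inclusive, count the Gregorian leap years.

Years divisible by 4 in [1800, 1821]: 1800, 1804, 1808, 1812, 1816, 1820.
Of these, 1800 is divisible by 100 but not 400, so not leap.
Leap years: 6 − 1 = 5.

5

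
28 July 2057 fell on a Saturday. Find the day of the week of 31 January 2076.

Friday

From July 28, 2057 to July 28, 2075: 18 years, of which 4 contain a Feb 29 — 14×365 + 4×366 = 6574 days.
July 2075: 31 − 28 = 3 days remain.
Then August (31), September (30), October (31), November (30), December (31): 31 + 30 + 31 + 30 + 31 = 153 days.
January 1–31, 2076: 31 days.
Residual: 187 days.
Total: 6761 days.
6761 mod 7 = 6, so 6 days after Saturday is Friday.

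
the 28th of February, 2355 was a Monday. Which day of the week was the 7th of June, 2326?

Count forward from the earlier date (June 7, 2326) to the later (February 28, 2355):
From June 7, 2326 to June 7, 2354: 28 years, of which 7 contain a Feb 29 — 21×365 + 7×366 = 10227 days.
June 2354: 30 − 7 = 23 days remain.
Then July (31), August (31), September (30), October (31), November (30), December (31), January (31): 31 + 31 + 30 + 31 + 30 + 31 + 31 = 215 days.
February 1–28, 2355: 28 days (2355 is not a leap year).
Residual: 266 days.
Total: 10493 days.
10493 is a multiple of 7, so the 7th of June, 2326 falls on the same weekday: Monday.

Monday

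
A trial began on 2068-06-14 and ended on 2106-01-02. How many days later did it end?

13715

Day-of-year of June 14, 2068: 166.
Day-of-year of January 2, 2106: 2.
2068 has 366 days, so 366 − 166 = 200 days remain in 2068.
Full years 2069–2105: 29 common + 8 leap = 29×365 + 8×366 = 13513 days.
Total: 200 + 13513 + 2 = 13715 days.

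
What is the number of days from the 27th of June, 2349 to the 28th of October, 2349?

June 2349: 30 − 27 = 3 days remain.
Then July (31), August (31), September (30): 31 + 31 + 30 = 92 days.
October 1–28, 2349: 28 days.
Total: 3 + 92 + 28 = 123 days.

123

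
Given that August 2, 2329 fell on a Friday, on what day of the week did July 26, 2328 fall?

Thursday

Count forward from the earlier date (July 26, 2328) to the later (August 2, 2329):
Day-of-year of July 26, 2328: 208.
Day-of-year of August 2, 2329: 214.
2328 has 366 days, so 366 − 208 = 158 days remain in 2328.
Total: 158 + 214 = 372 days.
372 mod 7 = 1, so 1 day before Friday is Thursday.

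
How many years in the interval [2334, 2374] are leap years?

10

Years divisible by 4 in [2334, 2374]: 2336, 2340, 2344, 2348, 2352, 2356, 2360, 2364, 2368, 2372.
No century exceptions apply. Count: 10.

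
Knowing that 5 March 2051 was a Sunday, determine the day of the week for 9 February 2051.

Count forward from the earlier date (February 9, 2051) to the later (March 5, 2051):
February 2051: 28 − 9 = 19 days remain (2051 is not a leap year, so February has 28 days).
March 1–5, 2051: 5 days.
Total: 19 + 5 = 24 days.
24 mod 7 = 3, so 3 days before Sunday is Thursday.

Thursday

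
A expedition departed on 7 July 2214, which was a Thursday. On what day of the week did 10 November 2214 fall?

Thursday

July 2214: 31 − 7 = 24 days remain.
Then August (31), September (30), October (31): 31 + 30 + 31 = 92 days.
November 1–10, 2214: 10 days.
Total: 24 + 92 + 10 = 126 days.
126 is a multiple of 7, so 10 November 2214 falls on the same weekday: Thursday.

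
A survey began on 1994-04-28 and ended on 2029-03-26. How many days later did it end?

Day-of-year of April 28, 1994: 118.
Day-of-year of March 26, 2029: 85.
1994 has 365 days, so 365 − 118 = 247 days remain in 1994.
Full years 1995–2028: 25 common + 9 leap = 25×365 + 9×366 = 12419 days.
Total: 247 + 12419 + 85 = 12751 days.

12751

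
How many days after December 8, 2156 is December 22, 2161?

December 8, 2156 → December 8, 2157: 365 days.
December 8, 2157 → December 8, 2158: 365 days.
December 8, 2158 → December 8, 2159: 365 days.
December 8, 2159 → December 8, 2160: 366 days (2160 is a leap year).
December 8, 2160 → December 8, 2161: 365 days.
Within December 2161: 22 − 8 = 14 days.
Total: 1840 days.

1840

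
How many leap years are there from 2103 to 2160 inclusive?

15

Years divisible by 4: 2104, 2108, …, 2160 — 15 in all.
No century exceptions apply. Count: 15.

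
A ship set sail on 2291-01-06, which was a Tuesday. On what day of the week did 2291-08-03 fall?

Monday

January 2291: 31 − 6 = 25 days remain.
Then February 2291 (28), March (31), April (30), May (31), June (30), July (31): 28 + 31 + 30 + 31 + 30 + 31 = 181 days.
August 1–3, 2291: 3 days.
Total: 25 + 181 + 3 = 209 days.
209 mod 7 = 6, so 6 days after Tuesday is Monday.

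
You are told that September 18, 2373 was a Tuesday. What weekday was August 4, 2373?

Saturday

Count forward from the earlier date (August 4, 2373) to the later (September 18, 2373):
August 2373: 31 − 4 = 27 days remain.
September 1–18, 2373: 18 days.
Total: 27 + 18 = 45 days.
45 mod 7 = 3, so 3 days before Tuesday is Saturday.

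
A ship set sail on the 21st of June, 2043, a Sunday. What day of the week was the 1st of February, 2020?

Saturday

Count forward from the earlier date (February 1, 2020) to the later (June 21, 2043):
Day-of-year of February 1, 2020: 32.
Day-of-year of June 21, 2043: 172.
2020 has 366 days, so 366 − 32 = 334 days remain in 2020.
Full years 2021–2042: 17 common + 5 leap = 17×365 + 5×366 = 8035 days.
Total: 334 + 8035 + 172 = 8541 days.
8541 mod 7 = 1, so 1 day before Sunday is Saturday.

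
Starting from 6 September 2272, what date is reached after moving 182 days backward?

8 March 2272

Count 182 days before September 6, 2272:
March 2272: 31 − 8 = 23 days remain.
Then April (30), May (31), June (30), July (31), August (31): 30 + 31 + 30 + 31 + 31 = 153 days.
September 1–6, 2272: 6 days.
Total: 23 + 153 + 6 = 182 days.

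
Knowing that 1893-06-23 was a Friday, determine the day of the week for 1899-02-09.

Day-of-year of June 23, 1893: 174.
Day-of-year of February 9, 1899: 40.
1893 has 365 days, so 365 − 174 = 191 days remain in 1893.
Full years: 1894: 365; 1895: 365; 1896: 366; 1897: 365; 1898: 365. Sum = 1826.
Total: 191 + 1826 + 40 = 2057 days.
2057 mod 7 = 6, so 6 days after Friday is Thursday.

Thursday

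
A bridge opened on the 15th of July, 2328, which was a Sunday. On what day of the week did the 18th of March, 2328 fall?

Sunday

Count forward from the earlier date (March 18, 2328) to the later (July 15, 2328):
March 2328: 31 − 18 = 13 days remain.
Then April (30), May (31), June (30): 30 + 31 + 30 = 91 days.
July 1–15, 2328: 15 days.
Total: 13 + 91 + 15 = 119 days.
119 is a multiple of 7, so the 18th of March, 2328 falls on the same weekday: Sunday.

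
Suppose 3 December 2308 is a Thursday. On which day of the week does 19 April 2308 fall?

Count forward from the earlier date (April 19, 2308) to the later (December 3, 2308):
April 2308: 30 − 19 = 11 days remain.
Then May (31), June (30), July (31), August (31), September (30), October (31), November (30): 31 + 30 + 31 + 31 + 30 + 31 + 30 = 214 days.
December 1–3, 2308: 3 days.
Total: 11 + 214 + 3 = 228 days.
228 mod 7 = 4, so 4 days before Thursday is Sunday.

Sunday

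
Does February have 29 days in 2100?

2100 is not a leap year (divisible by 100 but not 400).

No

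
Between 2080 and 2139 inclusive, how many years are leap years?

14

Years divisible by 4: 2080, 2084, …, 2136 — 15 in all.
Of these, 2100 is divisible by 100 but not 400, so not leap.
Leap years: 15 − 1 = 14.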